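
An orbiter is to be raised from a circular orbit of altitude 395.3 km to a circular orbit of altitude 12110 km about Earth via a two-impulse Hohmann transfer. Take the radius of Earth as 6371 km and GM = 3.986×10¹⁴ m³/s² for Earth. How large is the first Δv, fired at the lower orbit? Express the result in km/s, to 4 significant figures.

Δv ≈ 1.611 km/s

r₁ = 6371 + 395.3 = 6766.3 km = 6.7663×10⁶ m.
r₂ = 6371 + 12110 = 18481 km = 1.8481×10⁷ m.
Transfer ellipse a_t = (r₁ + r₂)/2 = 1.262×10⁷ m.
At r₁: circular v_c1 = √(μ/r₁) = 7675 m/s; transfer-perigee v_p = √[μ(2/r₁ − 1/a_t)] = 9287 m/s.
Δv₁ = v_p − v_c1 = 1611 m/s.
= 1.611 km/s.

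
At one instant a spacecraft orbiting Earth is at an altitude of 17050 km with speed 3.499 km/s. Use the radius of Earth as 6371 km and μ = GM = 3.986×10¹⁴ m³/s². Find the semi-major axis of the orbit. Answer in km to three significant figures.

a ≈ 18300 km

r = 6371 + 17050 = 23421 km = 2.342×10⁷ m.
Specific orbital energy ε = v²/2 − μ/r = (3499)²/2 − 3.986×10¹⁴/2.342×10⁷ = -1.090×10⁷ J/kg.
Since ε = −μ/(2a), a = −μ/(2ε) = 1.829×10⁷ m = 18289 km.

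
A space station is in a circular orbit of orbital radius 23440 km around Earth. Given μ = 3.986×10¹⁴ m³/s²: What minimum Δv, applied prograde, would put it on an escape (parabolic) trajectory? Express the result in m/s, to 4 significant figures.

r = 23440 km = 2.344×10⁷ m.
Circular speed v_c = √(μ/r) = 4124 m/s.
Escape speed v_esc = √(2μ/r) = √2 × v_c = 5832 m/s.
Δv = v_esc − v_c = 1708 m/s.

Δv ≈ 1708 m/s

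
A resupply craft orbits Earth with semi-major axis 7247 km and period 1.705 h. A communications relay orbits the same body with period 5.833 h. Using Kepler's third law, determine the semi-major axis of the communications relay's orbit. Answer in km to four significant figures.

Kepler's third law: a³ ∝ T², so a₂ = a₁ (T₂/T₁)^(2/3).
T₂/T₁ = 3.421, (T₂/T₁)^(2/3) = 2.270.
a₂ = 7247 × 2.270 = 16450 km.

a₂ ≈ 16450 km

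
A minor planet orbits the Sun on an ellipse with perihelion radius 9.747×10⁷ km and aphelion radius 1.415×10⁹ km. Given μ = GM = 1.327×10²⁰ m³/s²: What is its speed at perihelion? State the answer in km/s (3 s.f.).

v ≈ 50.5 km/s

Semi-major axis a = (r_p + r_a)/2 = 7.5624×10⁸ km = 7.562×10¹¹ m.
Vis-viva: v² = μ(2/r − 1/a) = 1.327×10²⁰ × (2.052×10⁻¹¹ − 1.322×10⁻¹²) = 2.547×10⁹ m²/s².
v = 50470 m/s = 50.47 km/s.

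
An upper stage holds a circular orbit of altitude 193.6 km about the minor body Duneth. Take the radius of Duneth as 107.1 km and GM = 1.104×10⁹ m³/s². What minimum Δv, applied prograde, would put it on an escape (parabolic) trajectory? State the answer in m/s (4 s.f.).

r = 107.1 + 193.6 = 300.70 km = 3.0070×10⁵ m.
Circular speed v_c = √(μ/r) = 60.59 m/s.
Escape speed v_esc = √(2μ/r) = √2 × v_c = 85.69 m/s.
Δv = v_esc − v_c = 25.10 m/s.

Δv ≈ 25.10 m/s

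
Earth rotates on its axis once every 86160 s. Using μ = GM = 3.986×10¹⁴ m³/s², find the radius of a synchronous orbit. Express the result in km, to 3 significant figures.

A synchronous orbit has period T, so by Kepler's third law a = (μT²/4π²)^(1/3).
μT²/4π² = 3.986×10¹⁴ × (8.616×10⁴)² / 39.48 = 7.495×10²² m³.
a = 4.216×10⁷ m = 42163 km.

r_sync ≈ 42200 km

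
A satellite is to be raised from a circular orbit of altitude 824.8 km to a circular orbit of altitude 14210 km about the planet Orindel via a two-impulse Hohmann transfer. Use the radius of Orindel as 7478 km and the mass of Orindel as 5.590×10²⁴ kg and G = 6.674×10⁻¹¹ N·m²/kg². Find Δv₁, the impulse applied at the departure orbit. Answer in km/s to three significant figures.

Δv ≈ 1.36 km/s

μ = GM = 6.674×10⁻¹¹ × 5.590×10²⁴ = 3.731×10¹⁴ m³/s².
r₁ = 7478 + 824.8 = 8302.8 km = 8.3028×10⁶ m.
r₂ = 7478 + 14210 = 21688 km = 2.1688×10⁷ m.
Transfer ellipse a_t = (r₁ + r₂)/2 = 1.500×10⁷ m.
At r₁: circular v_c1 = √(μ/r₁) = 6703 m/s; transfer-periapsis v_p = √[μ(2/r₁ − 1/a_t)] = 8062 m/s.
Δv₁ = v_p − v_c1 = 1358 m/s.
= 1.358 km/s.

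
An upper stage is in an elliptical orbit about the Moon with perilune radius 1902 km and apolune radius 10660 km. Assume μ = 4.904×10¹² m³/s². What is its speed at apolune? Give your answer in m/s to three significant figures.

v ≈ 373 m/s

Semi-major axis a = (r_p + r_a)/2 = 6281.0 km = 6.281×10⁶ m.
Vis-viva: v² = μ(2/r − 1/a) = 4.904×10¹² × (1.876×10⁻⁷ − 1.592×10⁻⁷) = 1.393×10⁵ m²/s².
v = 373.2 m/s.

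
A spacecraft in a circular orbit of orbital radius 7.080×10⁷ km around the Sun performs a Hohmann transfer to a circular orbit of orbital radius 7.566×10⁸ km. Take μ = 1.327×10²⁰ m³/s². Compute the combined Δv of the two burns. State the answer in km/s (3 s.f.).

r₁ = 7.080×10⁷ km = 7.080×10¹⁰ m.
r₂ = 7.566×10⁸ km = 7.566×10¹¹ m.
Transfer ellipse a_t = (r₁ + r₂)/2 = 4.137×10¹¹ m.
At r₁: circular v_c1 = √(μ/r₁) = 43290 m/s; transfer-perihelion v_p = √[μ(2/r₁ − 1/a_t)] = 58550 m/s.
Δv₁ = v_p − v_c1 = 15250 m/s.
At r₂: circular v_c2 = √(μ/r₂) = 13240 m/s; transfer-aphelion v_a = √[μ(2/r₂ − 1/a_t)] = 5479 m/s.
Δv₂ = v_c2 − v_a = 7765 m/s.
Total Δv = Δv₁ + Δv₂ = 23020 m/s = 23.02 km/s.

Δv_total ≈ 23.0 km/s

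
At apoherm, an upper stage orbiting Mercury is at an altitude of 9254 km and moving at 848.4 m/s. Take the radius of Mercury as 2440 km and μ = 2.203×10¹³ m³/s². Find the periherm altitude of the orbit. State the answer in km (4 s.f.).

r_a = 2440 + 9254 = 11694 km = 1.169×10⁷ m.
Specific energy ε = v²/2 − μ/r = -1.524×10⁶ J/kg, so a = −μ/(2ε) = 7.228×10⁶ m.
The apsides satisfy r_p + r_a = 2a, so the periherm radius is 2a − r_a = 2.762×10⁶ m = 2761.6 km.
Periherm altitude = 2761.6 − 2440 = 321.56 km.

periherm altitude ≈ 321.6 km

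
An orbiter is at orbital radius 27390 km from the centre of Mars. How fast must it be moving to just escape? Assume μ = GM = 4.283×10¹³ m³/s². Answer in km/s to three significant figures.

v_esc ≈ 1.77 km/s

r = 27390 km = 2.739×10⁷ m.
Escape speed v_esc = √(2μ/r) = √(2 × 4.283×10¹³ / 2.739×10⁷) = √(3.127×10⁶) = 1768 m/s.
= 1.768 km/s.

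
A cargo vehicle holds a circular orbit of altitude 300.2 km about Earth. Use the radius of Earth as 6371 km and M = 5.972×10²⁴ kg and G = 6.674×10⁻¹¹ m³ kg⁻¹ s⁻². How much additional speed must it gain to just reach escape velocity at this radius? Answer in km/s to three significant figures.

Δv ≈ 3.20 km/s

μ = GM = 6.674×10⁻¹¹ × 5.972×10²⁴ = 3.986×10¹⁴ m³/s².
r = 6371 + 300.2 = 6671.2 km = 6.6712×10⁶ m.
Circular speed v_c = √(μ/r) = 7729 m/s.
Escape speed v_esc = √(2μ/r) = √2 × v_c = 10930 m/s.
Δv = v_esc − v_c = 3202 m/s = 3.202 km/s.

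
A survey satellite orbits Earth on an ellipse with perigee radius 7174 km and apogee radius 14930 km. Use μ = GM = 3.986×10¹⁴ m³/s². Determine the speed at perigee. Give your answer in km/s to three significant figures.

v ≈ 8.66 km/s

Semi-major axis a = (r_p + r_a)/2 = 11052 km = 1.105×10⁷ m.
Vis-viva: v² = μ(2/r − 1/a) = 3.986×10¹⁴ × (2.788×10⁻⁷ − 9.048×10⁻⁸) = 7.506×10⁷ m²/s².
v = 8664 m/s = 8.664 km/s.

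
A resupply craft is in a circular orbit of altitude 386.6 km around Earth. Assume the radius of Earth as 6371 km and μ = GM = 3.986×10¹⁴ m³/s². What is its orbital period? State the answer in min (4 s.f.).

r = 6371 + 386.6 = 6757.6 km = 6.7576×10⁶ m.
Kepler's third law: T = 2π√(r³/μ) = 2π√((6.758×10⁶)³ / 3.986×10¹⁴).
r³/μ = 7.742×10⁵ s², so T = 2π × 8.799×10² = 5.528×10³ s.
Converting: 5.528×10³ s ÷ 60.00 = 92.14 min.

T ≈ 92.14 min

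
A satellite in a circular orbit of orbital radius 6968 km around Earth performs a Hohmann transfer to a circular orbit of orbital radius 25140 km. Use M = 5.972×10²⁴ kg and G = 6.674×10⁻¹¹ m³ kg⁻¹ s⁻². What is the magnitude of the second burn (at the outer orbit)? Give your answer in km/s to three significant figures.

Δv ≈ 1.36 km/s

μ = GM = 6.674×10⁻¹¹ × 5.972×10²⁴ = 3.986×10¹⁴ m³/s².
r₁ = 6968 km = 6.968×10⁶ m.
r₂ = 25140 km = 2.514×10⁷ m.
Transfer ellipse a_t = (r₁ + r₂)/2 = 1.605×10⁷ m.
At r₁: circular v_c1 = √(μ/r₁) = 7563 m/s; transfer-perigee v_p = √[μ(2/r₁ − 1/a_t)] = 9464 m/s.
At r₂: circular v_c2 = √(μ/r₂) = 3982 m/s; transfer-apogee v_a = √[μ(2/r₂ − 1/a_t)] = 2623 m/s.
Δv₂ = v_c2 − v_a = 1359 m/s.
= 1.359 km/s.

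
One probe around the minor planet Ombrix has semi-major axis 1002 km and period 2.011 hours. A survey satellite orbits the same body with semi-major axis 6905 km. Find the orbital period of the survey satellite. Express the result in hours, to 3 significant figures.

T₂ ≈ 36.4 hours

Kepler's third law: T² ∝ a³, so T₂ = T₁ (a₂/a₁)^(3/2).
a₂/a₁ = 6.891, (a₂/a₁)^(3/2) = 18.09.
T₂ = 2.011 × 18.09 = 36.38 hours.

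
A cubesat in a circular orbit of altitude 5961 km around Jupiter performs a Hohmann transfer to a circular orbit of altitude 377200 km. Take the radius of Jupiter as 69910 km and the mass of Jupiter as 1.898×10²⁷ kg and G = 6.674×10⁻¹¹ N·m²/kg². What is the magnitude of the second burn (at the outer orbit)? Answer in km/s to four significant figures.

Δv ≈ 7.765 km/s

μ = GM = 6.674×10⁻¹¹ × 1.898×10²⁷ = 1.267×10¹⁷ m³/s².
r₁ = 69910 + 5961 = 75871 km = 7.5871×10⁷ m.
r₂ = 69910 + 377200 = 447110 km = 4.4711×10⁸ m.
Transfer ellipse a_t = (r₁ + r₂)/2 = 2.615×10⁸ m.
At r₁: circular v_c1 = √(μ/r₁) = 40860 m/s; transfer-perijove v_p = √[μ(2/r₁ − 1/a_t)] = 53430 m/s.
At r₂: circular v_c2 = √(μ/r₂) = 16830 m/s; transfer-apojove v_a = √[μ(2/r₂ − 1/a_t)] = 9067 m/s.
Δv₂ = v_c2 − v_a = 7765 m/s.
= 7.765 km/s.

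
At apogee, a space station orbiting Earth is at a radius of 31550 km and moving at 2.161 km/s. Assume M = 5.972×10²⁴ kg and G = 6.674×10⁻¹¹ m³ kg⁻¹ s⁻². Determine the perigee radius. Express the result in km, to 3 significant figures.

μ = GM = 6.674×10⁻¹¹ × 5.972×10²⁴ = 3.986×10¹⁴ m³/s².
r_a = 3.155×10⁷ m.
Specific energy ε = v²/2 − μ/r = -1.030×10⁷ J/kg, so a = −μ/(2ε) = 1.935×10⁷ m.
The apsides satisfy r_p + r_a = 2a, so the perigee radius is 2a − r_a = 7.154×10⁶ m = 7153.6 km.

perigee radius ≈ 7150 km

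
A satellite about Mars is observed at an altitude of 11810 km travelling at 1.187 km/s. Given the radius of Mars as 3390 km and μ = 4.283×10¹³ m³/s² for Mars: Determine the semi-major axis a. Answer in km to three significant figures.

r = 3390 + 11810 = 15200 km = 1.520×10⁷ m.
Specific orbital energy ε = v²/2 − μ/r = (1187)²/2 − 4.283×10¹³/1.520×10⁷ = -2.113×10⁶ J/kg.
Since ε = −μ/(2a), a = −μ/(2ε) = 1.013×10⁷ m = 10134 km.

a ≈ 10100 km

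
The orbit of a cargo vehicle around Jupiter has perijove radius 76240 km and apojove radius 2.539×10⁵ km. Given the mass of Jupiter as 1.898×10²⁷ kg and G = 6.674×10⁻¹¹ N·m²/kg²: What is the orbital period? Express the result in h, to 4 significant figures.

T ≈ 10.40 h

μ = GM = 6.674×10⁻¹¹ × 1.898×10²⁷ = 1.267×10¹⁷ m³/s².
Semi-major axis a = (r_p + r_a)/2 = (76240 + 2.5390×10⁵)/2 = 1.6507×10⁵ km = 1.651×10⁸ m.
By Kepler's third law T = 2π√(a³/μ) = 2π × 5.959×10³ = 3.744×10⁴ s.
= 10.40 h.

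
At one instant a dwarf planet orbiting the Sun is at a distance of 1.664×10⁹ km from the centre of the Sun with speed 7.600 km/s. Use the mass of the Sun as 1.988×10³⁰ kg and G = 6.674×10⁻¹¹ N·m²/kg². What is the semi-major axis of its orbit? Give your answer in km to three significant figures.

a ≈ 1.30×10⁹ km

μ = GM = 6.674×10⁻¹¹ × 1.988×10³⁰ = 1.327×10²⁰ m³/s².
r = 1.664×10¹² m.
Vis-viva rearranged: 1/a = 2/r − v²/μ = 1.202×10⁻¹² − 4.353×10⁻¹³ = 7.666×10⁻¹³ m⁻¹.
a = 1.304×10¹² m = 1.3045×10⁹ km.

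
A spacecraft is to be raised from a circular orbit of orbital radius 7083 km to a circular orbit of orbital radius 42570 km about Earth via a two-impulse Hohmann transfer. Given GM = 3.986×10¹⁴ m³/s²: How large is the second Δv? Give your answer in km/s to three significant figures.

Δv ≈ 1.43 km/s

r₁ = 7083 km = 7.083×10⁶ m.
r₂ = 42570 km = 4.257×10⁷ m.
Transfer ellipse a_t = (r₁ + r₂)/2 = 2.483×10⁷ m.
At r₁: circular v_c1 = √(μ/r₁) = 7502 m/s; transfer-perigee v_p = √[μ(2/r₁ − 1/a_t)] = 9823 m/s.
At r₂: circular v_c2 = √(μ/r₂) = 3060 m/s; transfer-apogee v_a = √[μ(2/r₂ − 1/a_t)] = 1634 m/s.
Δv₂ = v_c2 − v_a = 1426 m/s.
= 1.426 km/s.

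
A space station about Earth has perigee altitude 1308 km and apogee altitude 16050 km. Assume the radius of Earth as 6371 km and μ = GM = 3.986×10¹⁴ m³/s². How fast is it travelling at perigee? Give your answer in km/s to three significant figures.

v ≈ 8.79 km/s

r_p = 6371 + 1308 = 7679.0 km = 7.6790×10⁶ m.
r_a = 6371 + 16050 = 22421 km = 2.2421×10⁷ m.
Semi-major axis a = (r_p + r_a)/2 = 15050 km = 1.505×10⁷ m.
Vis-viva: v² = μ(2/r − 1/a) = 3.986×10¹⁴ × (2.605×10⁻⁷ − 6.645×10⁻⁸) = 7.733×10⁷ m²/s².
v = 8794 m/s = 8.794 km/s.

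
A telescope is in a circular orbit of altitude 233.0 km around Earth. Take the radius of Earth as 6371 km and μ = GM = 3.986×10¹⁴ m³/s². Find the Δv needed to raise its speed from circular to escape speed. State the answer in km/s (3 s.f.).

r = 6371 + 233.0 = 6604.0 km = 6.6040×10⁶ m.
Circular speed v_c = √(μ/r) = 7769 m/s.
Escape speed v_esc = √(2μ/r) = √2 × v_c = 10990 m/s.
Δv = v_esc − v_c = 3218 m/s = 3.218 km/s.

Δv ≈ 3.22 km/s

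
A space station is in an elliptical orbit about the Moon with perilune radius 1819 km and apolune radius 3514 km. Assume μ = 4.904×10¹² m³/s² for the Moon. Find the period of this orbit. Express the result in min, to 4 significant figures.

Semi-major axis a = (r_p + r_a)/2 = (1819.0 + 3514.0)/2 = 2666.5 km = 2.666×10⁶ m.
By Kepler's third law T = 2π√(a³/μ) = 2π × 1.966×10³ = 1.235×10⁴ s.
= 205.9 min.

T ≈ 205.9 min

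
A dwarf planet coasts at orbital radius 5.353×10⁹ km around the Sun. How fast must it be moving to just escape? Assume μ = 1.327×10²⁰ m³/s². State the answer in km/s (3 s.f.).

r = 5.353×10⁹ km = 5.353×10¹² m.
Escape speed v_esc = √(2μ/r) = √(2 × 1.327×10²⁰ / 5.353×10¹²) = √(4.958×10⁷) = 7041 m/s.
= 7.041 km/s.

v_esc ≈ 7.04 km/s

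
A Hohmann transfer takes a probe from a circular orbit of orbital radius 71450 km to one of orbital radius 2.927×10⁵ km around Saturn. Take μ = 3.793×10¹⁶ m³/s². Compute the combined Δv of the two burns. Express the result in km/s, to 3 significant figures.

r₁ = 71450 km = 7.145×10⁷ m.
r₂ = 2.927×10⁵ km = 2.927×10⁸ m.
Transfer ellipse a_t = (r₁ + r₂)/2 = 1.821×10⁸ m.
At r₁: circular v_c1 = √(μ/r₁) = 23040 m/s; transfer-perikrone v_p = √[μ(2/r₁ − 1/a_t)] = 29210 m/s.
Δv₁ = v_p − v_c1 = 6173 m/s.
At r₂: circular v_c2 = √(μ/r₂) = 11380 m/s; transfer-apokrone v_a = √[μ(2/r₂ − 1/a_t)] = 7131 m/s.
Δv₂ = v_c2 − v_a = 4253 m/s.
Total Δv = Δv₁ + Δv₂ = 10430 m/s = 10.43 km/s.

Δv_total ≈ 10.4 km/s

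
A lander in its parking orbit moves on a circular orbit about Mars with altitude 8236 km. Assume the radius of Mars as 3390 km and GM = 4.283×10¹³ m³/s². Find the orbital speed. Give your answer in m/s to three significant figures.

v ≈ 1920 m/s

r = 3390 + 8236 = 11626 km = 1.1626×10⁷ m.
For a circular orbit v = √(μ/r) = √(4.283×10¹³ / 1.163×10⁷) = √(3.684×10⁶) = 1919 m/s.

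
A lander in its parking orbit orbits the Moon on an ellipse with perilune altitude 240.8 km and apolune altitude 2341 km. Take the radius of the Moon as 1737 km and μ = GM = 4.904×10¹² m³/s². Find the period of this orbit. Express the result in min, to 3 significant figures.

T ≈ 249 min

r_p = 1737 + 240.8 = 1977.8 km = 1.9778×10⁶ m.
r_a = 1737 + 2341 = 4078.0 km = 4.0780×10⁶ m.
Semi-major axis a = (r_p + r_a)/2 = (1977.8 + 4078.0)/2 = 3027.9 km = 3.028×10⁶ m.
By Kepler's third law T = 2π√(a³/μ) = 2π × 2.379×10³ = 1.495×10⁴ s.
= 249.2 min.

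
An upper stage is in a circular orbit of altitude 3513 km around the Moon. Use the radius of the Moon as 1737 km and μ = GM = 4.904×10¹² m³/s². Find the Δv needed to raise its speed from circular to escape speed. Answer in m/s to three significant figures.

Δv ≈ 400 m/s

r = 1737 + 3513 = 5250.0 km = 5.2500×10⁶ m.
Circular speed v_c = √(μ/r) = 966.5 m/s.
Escape speed v_esc = √(2μ/r) = √2 × v_c = 1367 m/s.
Δv = v_esc − v_c = 400.3 m/s.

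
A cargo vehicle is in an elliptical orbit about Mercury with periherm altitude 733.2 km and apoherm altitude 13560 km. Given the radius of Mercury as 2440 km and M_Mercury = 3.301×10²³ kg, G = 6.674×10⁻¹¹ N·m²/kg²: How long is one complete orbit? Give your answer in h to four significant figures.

μ = GM = 6.674×10⁻¹¹ × 3.301×10²³ = 2.203×10¹³ m³/s².
r_p = 2440 + 733.2 = 3173.2 km = 3.1732×10⁶ m.
r_a = 2440 + 13560 = 16000 km = 1.6000×10⁷ m.
Semi-major axis a = (r_p + r_a)/2 = (3173.2 + 16000)/2 = 9586.6 km = 9.587×10⁶ m.
By Kepler's third law T = 2π√(a³/μ) = 2π × 6.324×10³ = 3.973×10⁴ s.
= 11.04 h.

T ≈ 11.04 h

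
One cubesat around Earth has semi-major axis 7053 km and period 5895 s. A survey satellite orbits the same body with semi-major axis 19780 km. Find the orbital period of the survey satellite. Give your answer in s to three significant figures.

Kepler's third law: T² ∝ a³, so T₂ = T₁ (a₂/a₁)^(3/2).
a₂/a₁ = 2.804, (a₂/a₁)^(3/2) = 4.697.
T₂ = 5895 × 4.697 = 27690 s.

T₂ ≈ 27700 s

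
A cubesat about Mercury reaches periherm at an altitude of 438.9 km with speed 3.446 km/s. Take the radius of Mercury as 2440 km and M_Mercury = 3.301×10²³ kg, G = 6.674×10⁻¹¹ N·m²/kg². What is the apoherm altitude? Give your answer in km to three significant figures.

μ = GM = 6.674×10⁻¹¹ × 3.301×10²³ = 2.203×10¹³ m³/s².
r_p = 2440 + 438.9 = 2878.9 km = 2.879×10⁶ m.
Specific energy ε = v²/2 − μ/r = -1.715×10⁶ J/kg, so a = −μ/(2ε) = 6.423×10⁶ m.
The apsides satisfy r_p + r_a = 2a, so the apoherm radius is 2a − r_p = 9.967×10⁶ m = 9966.5 km.
Apoherm altitude = 9966.5 − 2440 = 7526.5 km.

apoherm altitude ≈ 7530 km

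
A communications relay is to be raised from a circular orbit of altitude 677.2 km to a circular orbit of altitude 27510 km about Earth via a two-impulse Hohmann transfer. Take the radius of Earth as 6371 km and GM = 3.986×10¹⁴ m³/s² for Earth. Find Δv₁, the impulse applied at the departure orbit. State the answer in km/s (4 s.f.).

r₁ = 6371 + 677.2 = 7048.2 km = 7.0482×10⁶ m.
r₂ = 6371 + 27510 = 33881 km = 3.3881×10⁷ m.
Transfer ellipse a_t = (r₁ + r₂)/2 = 2.046×10⁷ m.
At r₁: circular v_c1 = √(μ/r₁) = 7520 m/s; transfer-perigee v_p = √[μ(2/r₁ − 1/a_t)] = 9676 m/s.
Δv₁ = v_p − v_c1 = 2156 m/s.
= 2.156 km/s.

Δv ≈ 2.156 km/s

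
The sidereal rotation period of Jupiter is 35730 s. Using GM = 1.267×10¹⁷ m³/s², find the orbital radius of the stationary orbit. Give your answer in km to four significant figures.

r_sync ≈ 1.600×10⁵ km

A synchronous orbit has period T, so by Kepler's third law a = (μT²/4π²)^(1/3).
μT²/4π² = 1.267×10¹⁷ × (3.573×10⁴)² / 39.48 = 4.097×10²⁴ m³.
a = 1.600×10⁸ m = 1.6002×10⁵ km.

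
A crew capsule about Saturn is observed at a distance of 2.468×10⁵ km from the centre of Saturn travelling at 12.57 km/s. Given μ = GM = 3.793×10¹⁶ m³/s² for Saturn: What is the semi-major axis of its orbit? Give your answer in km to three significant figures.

a ≈ 2.54×10⁵ km

r = 2.468×10⁸ m.
Specific orbital energy ε = v²/2 − μ/r = (12570)²/2 − 3.793×10¹⁶/2.468×10⁸ = -7.468×10⁷ J/kg.
Since ε = −μ/(2a), a = −μ/(2ε) = 2.539×10⁸ m = 2.5393×10⁵ km.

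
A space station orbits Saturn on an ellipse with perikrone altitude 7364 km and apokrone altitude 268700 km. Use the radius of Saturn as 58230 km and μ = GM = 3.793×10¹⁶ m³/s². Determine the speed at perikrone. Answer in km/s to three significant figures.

r_p = 58230 + 7364 = 65594 km = 6.5594×10⁷ m.
r_a = 58230 + 268700 = 326930 km = 3.2693×10⁸ m.
Semi-major axis a = (r_p + r_a)/2 = 1.9626×10⁵ km = 1.963×10⁸ m.
Vis-viva: v² = μ(2/r − 1/a) = 3.793×10¹⁶ × (3.049×10⁻⁸ − 5.095×10⁻⁹) = 9.632×10⁸ m²/s².
v = 31040 m/s = 31.04 km/s.

v ≈ 31.0 km/s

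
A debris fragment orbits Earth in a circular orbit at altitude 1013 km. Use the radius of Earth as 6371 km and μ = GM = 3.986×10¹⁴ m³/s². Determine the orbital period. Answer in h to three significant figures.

T ≈ 1.75 h

r = 6371 + 1013 = 7384.0 km = 7.3840×10⁶ m.
Kepler's third law: T = 2π√(r³/μ) = 2π√((7.384×10⁶)³ / 3.986×10¹⁴).
r³/μ = 1.010×10⁶ s², so T = 2π × 1.005×10³ = 6.315×10³ s.
Converting: 6.315×10³ s ÷ 3600 = 1.754 h.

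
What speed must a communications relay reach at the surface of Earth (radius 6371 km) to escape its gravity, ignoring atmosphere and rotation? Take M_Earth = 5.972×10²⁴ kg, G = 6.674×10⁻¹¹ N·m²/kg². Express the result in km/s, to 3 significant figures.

v_esc ≈ 11.2 km/s

μ = GM = 6.674×10⁻¹¹ × 5.972×10²⁴ = 3.986×10¹⁴ m³/s².
r = R = 6.371×10⁶ m.
Escape speed v_esc = √(2μ/r) = √(2 × 3.986×10¹⁴ / 6.371×10⁶) = √(1.251×10⁸) = 11190 m/s.
= 11.19 km/s.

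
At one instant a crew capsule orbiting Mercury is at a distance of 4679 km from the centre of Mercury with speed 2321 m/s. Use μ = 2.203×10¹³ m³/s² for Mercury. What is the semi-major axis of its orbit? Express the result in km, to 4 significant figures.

a ≈ 5467 km

r = 4.679×10⁶ m.
Specific orbital energy ε = v²/2 − μ/r = (2321)²/2 − 2.203×10¹³/4.679×10⁶ = -2.015×10⁶ J/kg.
Since ε = −μ/(2a), a = −μ/(2ε) = 5.467×10⁶ m = 5467.2 km.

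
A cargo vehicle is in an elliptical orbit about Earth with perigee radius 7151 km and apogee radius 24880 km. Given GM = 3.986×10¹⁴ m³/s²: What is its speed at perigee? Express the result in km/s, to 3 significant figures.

v ≈ 9.31 km/s

Semi-major axis a = (r_p + r_a)/2 = 16016 km = 1.602×10⁷ m.
Vis-viva: v² = μ(2/r − 1/a) = 3.986×10¹⁴ × (2.797×10⁻⁷ − 6.244×10⁻⁸) = 8.659×10⁷ m²/s².
v = 9306 m/s = 9.306 km/s.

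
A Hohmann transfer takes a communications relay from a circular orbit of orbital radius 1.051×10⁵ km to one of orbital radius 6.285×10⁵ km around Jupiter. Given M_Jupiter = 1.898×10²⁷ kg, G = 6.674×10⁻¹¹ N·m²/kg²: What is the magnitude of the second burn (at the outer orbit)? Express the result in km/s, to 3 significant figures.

Δv ≈ 6.60 km/s

μ = GM = 6.674×10⁻¹¹ × 1.898×10²⁷ = 1.267×10¹⁷ m³/s².
r₁ = 1.051×10⁵ km = 1.051×10⁸ m.
r₂ = 6.285×10⁵ km = 6.285×10⁸ m.
Transfer ellipse a_t = (r₁ + r₂)/2 = 3.668×10⁸ m.
At r₁: circular v_c1 = √(μ/r₁) = 34720 m/s; transfer-perijove v_p = √[μ(2/r₁ − 1/a_t)] = 45440 m/s.
At r₂: circular v_c2 = √(μ/r₂) = 14200 m/s; transfer-apojove v_a = √[μ(2/r₂ − 1/a_t)] = 7599 m/s.
Δv₂ = v_c2 − v_a = 6597 m/s.
= 6.597 km/s.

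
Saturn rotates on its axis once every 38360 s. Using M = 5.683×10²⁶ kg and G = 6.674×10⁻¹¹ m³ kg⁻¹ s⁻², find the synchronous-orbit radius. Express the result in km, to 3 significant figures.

r_sync ≈ 1.12×10⁵ km

μ = GM = 6.674×10⁻¹¹ × 5.683×10²⁶ = 3.793×10¹⁶ m³/s².
A synchronous orbit has period T, so by Kepler's third law a = (μT²/4π²)^(1/3).
μT²/4π² = 3.793×10¹⁶ × (3.836×10⁴)² / 39.48 = 1.414×10²⁴ m³.
a = 1.122×10⁸ m = 1.1223×10⁵ km.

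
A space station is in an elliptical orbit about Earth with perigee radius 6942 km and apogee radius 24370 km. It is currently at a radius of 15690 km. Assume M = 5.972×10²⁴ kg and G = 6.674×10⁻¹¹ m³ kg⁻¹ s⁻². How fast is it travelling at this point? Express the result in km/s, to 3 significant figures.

v ≈ 5.03 km/s

μ = GM = 6.674×10⁻¹¹ × 5.972×10²⁴ = 3.986×10¹⁴ m³/s².
Semi-major axis a = (r_p + r_a)/2 = 15656 km = 1.566×10⁷ m.
Vis-viva: v² = μ(2/r − 1/a) = 3.986×10¹⁴ × (1.275×10⁻⁷ − 6.387×10⁻⁸) = 2.535×10⁷ m²/s².
v = 5035 m/s = 5.035 km/s.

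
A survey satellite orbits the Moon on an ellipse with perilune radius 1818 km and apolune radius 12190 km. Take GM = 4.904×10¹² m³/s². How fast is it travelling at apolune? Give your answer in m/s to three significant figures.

v ≈ 323 m/s

Semi-major axis a = (r_p + r_a)/2 = 7004.0 km = 7.004×10⁶ m.
Vis-viva: v² = μ(2/r − 1/a) = 4.904×10¹² × (1.641×10⁻⁷ − 1.428×10⁻⁷) = 1.044×10⁵ m²/s².
v = 323.1 m/s.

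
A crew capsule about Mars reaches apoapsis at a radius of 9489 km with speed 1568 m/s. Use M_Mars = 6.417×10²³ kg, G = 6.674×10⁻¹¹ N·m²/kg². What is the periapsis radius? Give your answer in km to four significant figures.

μ = GM = 6.674×10⁻¹¹ × 6.417×10²³ = 4.283×10¹³ m³/s².
r_a = 9.489×10⁶ m.
Specific energy ε = v²/2 − μ/r = -3.284×10⁶ J/kg, so a = −μ/(2ε) = 6.521×10⁶ m.
The apsides satisfy r_p + r_a = 2a, so the periapsis radius is 2a − r_a = 3.552×10⁶ m = 3552.0 km.

periapsis radius ≈ 3552 km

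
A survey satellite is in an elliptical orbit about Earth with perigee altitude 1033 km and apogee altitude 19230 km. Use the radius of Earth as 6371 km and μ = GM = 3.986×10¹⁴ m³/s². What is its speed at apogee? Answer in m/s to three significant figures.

r_p = 6371 + 1033 = 7404.0 km = 7.4040×10⁶ m.
r_a = 6371 + 19230 = 25601 km = 2.5601×10⁷ m.
Semi-major axis a = (r_p + r_a)/2 = 16502 km = 1.650×10⁷ m.
Vis-viva: v² = μ(2/r − 1/a) = 3.986×10¹⁴ × (7.812×10⁻⁸ − 6.060×10⁻⁸) = 6.985×10⁶ m²/s².
v = 2643 m/s.

v ≈ 2640 m/s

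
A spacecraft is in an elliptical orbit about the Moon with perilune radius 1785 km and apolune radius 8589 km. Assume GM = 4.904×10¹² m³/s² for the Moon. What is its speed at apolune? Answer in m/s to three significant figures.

v ≈ 443 m/s

Semi-major axis a = (r_p + r_a)/2 = 5187.0 km = 5.187×10⁶ m.
Vis-viva: v² = μ(2/r − 1/a) = 4.904×10¹² × (2.329×10⁻⁷ − 1.928×10⁻⁷) = 1.965×10⁵ m²/s².
v = 443.3 m/s.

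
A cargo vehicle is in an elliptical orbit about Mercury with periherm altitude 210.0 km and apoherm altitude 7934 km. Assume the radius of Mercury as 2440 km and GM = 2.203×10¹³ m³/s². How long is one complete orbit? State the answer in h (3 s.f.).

T ≈ 6.18 h

r_p = 2440 + 210.0 = 2650.0 km = 2.6500×10⁶ m.
r_a = 2440 + 7934 = 10374 km = 1.0374×10⁷ m.
Semi-major axis a = (r_p + r_a)/2 = (2650.0 + 10374)/2 = 6512.0 km = 6.512×10⁶ m.
By Kepler's third law T = 2π√(a³/μ) = 2π × 3.540×10³ = 2.225×10⁴ s.
= 6.179 h.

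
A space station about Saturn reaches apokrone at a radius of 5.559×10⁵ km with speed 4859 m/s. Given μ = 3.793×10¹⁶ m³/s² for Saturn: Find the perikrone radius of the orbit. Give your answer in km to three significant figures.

perikrone radius ≈ 1.16×10⁵ km

r_a = 5.559×10⁸ m.
Specific energy ε = v²/2 − μ/r = -5.643×10⁷ J/kg, so a = −μ/(2ε) = 3.361×10⁸ m.
The apsides satisfy r_p + r_a = 2a, so the perikrone radius is 2a − r_a = 1.163×10⁸ m = 1.1630×10⁵ km.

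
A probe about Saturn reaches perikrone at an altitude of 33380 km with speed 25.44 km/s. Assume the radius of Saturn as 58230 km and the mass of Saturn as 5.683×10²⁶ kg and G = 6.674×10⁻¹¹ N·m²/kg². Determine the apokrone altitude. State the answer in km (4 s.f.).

apokrone altitude ≈ 2.696×10⁵ km

μ = GM = 6.674×10⁻¹¹ × 5.683×10²⁶ = 3.793×10¹⁶ m³/s².
r_p = 58230 + 33380 = 91610 km = 9.161×10⁷ m.
Specific energy ε = v²/2 − μ/r = -9.042×10⁷ J/kg, so a = −μ/(2ε) = 2.097×10⁸ m.
The apsides satisfy r_p + r_a = 2a, so the apokrone radius is 2a − r_p = 3.278×10⁸ m = 3.2785×10⁵ km.
Apokrone altitude = 3.2785×10⁵ − 58230 = 2.6962×10⁵ km.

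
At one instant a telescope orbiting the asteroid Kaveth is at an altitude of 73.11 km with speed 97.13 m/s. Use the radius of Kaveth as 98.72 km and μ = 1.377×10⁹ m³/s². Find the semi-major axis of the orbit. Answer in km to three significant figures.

a ≈ 209 km

r = 98.72 + 73.11 = 171.83 km = 1.718×10⁵ m.
Specific orbital energy ε = v²/2 − μ/r = (97.13)²/2 − 1.377×10⁹/1.718×10⁵ = -3.297×10³ J/kg.
Since ε = −μ/(2a), a = −μ/(2ε) = 2.089×10⁵ m = 208.85 km.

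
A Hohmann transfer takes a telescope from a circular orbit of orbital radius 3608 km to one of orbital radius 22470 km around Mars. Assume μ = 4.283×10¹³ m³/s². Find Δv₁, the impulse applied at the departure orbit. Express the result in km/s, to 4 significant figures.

Δv ≈ 1.078 km/s

r₁ = 3608 km = 3.608×10⁶ m.
r₂ = 22470 km = 2.247×10⁷ m.
Transfer ellipse a_t = (r₁ + r₂)/2 = 1.304×10⁷ m.
At r₁: circular v_c1 = √(μ/r₁) = 3445 m/s; transfer-periapsis v_p = √[μ(2/r₁ − 1/a_t)] = 4523 m/s.
Δv₁ = v_p − v_c1 = 1078 m/s.
= 1.078 km/s.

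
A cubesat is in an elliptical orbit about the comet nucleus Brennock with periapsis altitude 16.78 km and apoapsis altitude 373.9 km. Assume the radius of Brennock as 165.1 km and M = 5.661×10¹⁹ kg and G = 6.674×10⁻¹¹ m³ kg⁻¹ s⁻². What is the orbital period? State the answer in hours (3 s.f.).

T ≈ 6.14 hours

μ = GM = 6.674×10⁻¹¹ × 5.661×10¹⁹ = 3.778×10⁹ m³/s².
r_p = 165.1 + 16.78 = 181.88 km = 1.8188×10⁵ m.
r_a = 165.1 + 373.9 = 539.00 km = 5.3900×10⁵ m.
Semi-major axis a = (r_p + r_a)/2 = (181.88 + 539.00)/2 = 360.44 km = 3.604×10⁵ m.
By Kepler's third law T = 2π√(a³/μ) = 2π × 3.521×10³ = 2.212×10⁴ s.
= 6.145 hours.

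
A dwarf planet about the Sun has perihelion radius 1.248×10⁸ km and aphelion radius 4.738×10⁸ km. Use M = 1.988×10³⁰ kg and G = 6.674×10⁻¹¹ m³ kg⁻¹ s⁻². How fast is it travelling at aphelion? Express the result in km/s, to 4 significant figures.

v ≈ 10.81 km/s

μ = GM = 6.674×10⁻¹¹ × 1.988×10³⁰ = 1.327×10²⁰ m³/s².
Semi-major axis a = (r_p + r_a)/2 = 2.9930×10⁸ km = 2.993×10¹¹ m.
Vis-viva: v² = μ(2/r − 1/a) = 1.327×10²⁰ × (4.221×10⁻¹² − 3.341×10⁻¹²) = 1.168×10⁸ m²/s².
v = 10810 m/s = 10.81 km/s.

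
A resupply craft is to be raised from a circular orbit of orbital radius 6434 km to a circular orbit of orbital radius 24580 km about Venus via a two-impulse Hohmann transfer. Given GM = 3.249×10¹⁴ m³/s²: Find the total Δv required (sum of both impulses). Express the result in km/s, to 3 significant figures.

r₁ = 6434 km = 6.434×10⁶ m.
r₂ = 24580 km = 2.458×10⁷ m.
Transfer ellipse a_t = (r₁ + r₂)/2 = 1.551×10⁷ m.
At r₁: circular v_c1 = √(μ/r₁) = 7106 m/s; transfer-periapsis v_p = √[μ(2/r₁ − 1/a_t)] = 8947 m/s.
Δv₁ = v_p − v_c1 = 1841 m/s.
At r₂: circular v_c2 = √(μ/r₂) = 3636 m/s; transfer-apoapsis v_a = √[μ(2/r₂ − 1/a_t)] = 2342 m/s.
Δv₂ = v_c2 − v_a = 1294 m/s.
Total Δv = Δv₁ + Δv₂ = 3134 m/s = 3.134 km/s.

Δv_total ≈ 3.13 km/s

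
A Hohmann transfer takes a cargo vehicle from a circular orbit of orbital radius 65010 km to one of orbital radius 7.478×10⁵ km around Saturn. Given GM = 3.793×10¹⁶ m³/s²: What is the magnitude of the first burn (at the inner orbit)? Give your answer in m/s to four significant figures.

Δv ≈ 8611 m/s

r₁ = 65010 km = 6.501×10⁷ m.
r₂ = 7.478×10⁵ km = 7.478×10⁸ m.
Transfer ellipse a_t = (r₁ + r₂)/2 = 4.064×10⁸ m.
At r₁: circular v_c1 = √(μ/r₁) = 24150 m/s; transfer-perikrone v_p = √[μ(2/r₁ − 1/a_t)] = 32770 m/s.
Δv₁ = v_p − v_c1 = 8611 m/s.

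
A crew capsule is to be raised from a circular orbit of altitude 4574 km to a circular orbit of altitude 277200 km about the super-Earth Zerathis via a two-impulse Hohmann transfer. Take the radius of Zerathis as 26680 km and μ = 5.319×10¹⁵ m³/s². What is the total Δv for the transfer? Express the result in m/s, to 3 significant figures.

Δv_total ≈ 6900 m/s

r₁ = 26680 + 4574 = 31254 km = 3.1254×10⁷ m.
r₂ = 26680 + 277200 = 303880 km = 3.0388×10⁸ m.
Transfer ellipse a_t = (r₁ + r₂)/2 = 1.676×10⁸ m.
At r₁: circular v_c1 = √(μ/r₁) = 13050 m/s; transfer-periapsis v_p = √[μ(2/r₁ − 1/a_t)] = 17570 m/s.
Δv₁ = v_p − v_c1 = 4522 m/s.
At r₂: circular v_c2 = √(μ/r₂) = 4184 m/s; transfer-apoapsis v_a = √[μ(2/r₂ − 1/a_t)] = 1807 m/s.
Δv₂ = v_c2 − v_a = 2377 m/s.
Total Δv = Δv₁ + Δv₂ = 6899 m/s.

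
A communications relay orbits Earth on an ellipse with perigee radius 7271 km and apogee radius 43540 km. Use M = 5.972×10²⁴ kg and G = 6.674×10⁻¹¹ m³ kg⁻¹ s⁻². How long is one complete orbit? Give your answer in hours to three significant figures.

T ≈ 11.2 hours

μ = GM = 6.674×10⁻¹¹ × 5.972×10²⁴ = 3.986×10¹⁴ m³/s².
Semi-major axis a = (r_p + r_a)/2 = (7271.0 + 43540)/2 = 25406 km = 2.541×10⁷ m.
By Kepler's third law T = 2π√(a³/μ) = 2π × 6.414×10³ = 4.030×10⁴ s.
= 11.19 hours.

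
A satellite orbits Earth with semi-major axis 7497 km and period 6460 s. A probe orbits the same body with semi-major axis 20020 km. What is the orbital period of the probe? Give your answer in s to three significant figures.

Kepler's third law: T² ∝ a³, so T₂ = T₁ (a₂/a₁)^(3/2).
a₂/a₁ = 2.670, (a₂/a₁)^(3/2) = 4.364.
T₂ = 6460 × 4.364 = 28190 s.

T₂ ≈ 28200 s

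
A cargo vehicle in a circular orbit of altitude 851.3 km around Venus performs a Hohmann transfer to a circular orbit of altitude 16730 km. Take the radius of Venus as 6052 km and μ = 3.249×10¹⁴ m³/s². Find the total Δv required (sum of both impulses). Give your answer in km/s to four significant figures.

r₁ = 6052 + 851.3 = 6903.3 km = 6.9033×10⁶ m.
r₂ = 6052 + 16730 = 22782 km = 2.2782×10⁷ m.
Transfer ellipse a_t = (r₁ + r₂)/2 = 1.484×10⁷ m.
At r₁: circular v_c1 = √(μ/r₁) = 6860 m/s; transfer-periapsis v_p = √[μ(2/r₁ − 1/a_t)] = 8499 m/s.
Δv₁ = v_p − v_c1 = 1639 m/s.
At r₂: circular v_c2 = √(μ/r₂) = 3776 m/s; transfer-apoapsis v_a = √[μ(2/r₂ − 1/a_t)] = 2575 m/s.
Δv₂ = v_c2 − v_a = 1201 m/s.
Total Δv = Δv₁ + Δv₂ = 2840 m/s = 2.840 km/s.

Δv_total ≈ 2.840 km/s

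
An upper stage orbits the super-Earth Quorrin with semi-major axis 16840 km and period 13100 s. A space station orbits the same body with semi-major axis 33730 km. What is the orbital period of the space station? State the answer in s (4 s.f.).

T₂ ≈ 37130 s

Kepler's third law: T² ∝ a³, so T₂ = T₁ (a₂/a₁)^(3/2).
a₂/a₁ = 2.003, (a₂/a₁)^(3/2) = 2.835.
T₂ = 13100 × 2.835 = 37130 s.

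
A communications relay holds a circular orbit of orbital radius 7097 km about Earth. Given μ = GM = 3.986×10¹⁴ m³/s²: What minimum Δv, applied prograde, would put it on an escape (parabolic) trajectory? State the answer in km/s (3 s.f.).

r = 7097 km = 7.097×10⁶ m.
Circular speed v_c = √(μ/r) = 7494 m/s.
Escape speed v_esc = √(2μ/r) = √2 × v_c = 10600 m/s.
Δv = v_esc − v_c = 3104 m/s = 3.104 km/s.

Δv ≈ 3.10 km/s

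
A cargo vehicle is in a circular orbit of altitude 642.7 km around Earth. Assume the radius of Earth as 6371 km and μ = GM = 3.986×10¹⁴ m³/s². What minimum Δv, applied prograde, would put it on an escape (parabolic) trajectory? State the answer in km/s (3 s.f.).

Δv ≈ 3.12 km/s

r = 6371 + 642.7 = 7013.7 km = 7.0137×10⁶ m.
Circular speed v_c = √(μ/r) = 7539 m/s.
Escape speed v_esc = √(2μ/r) = √2 × v_c = 10660 m/s.
Δv = v_esc − v_c = 3123 m/s = 3.123 km/s.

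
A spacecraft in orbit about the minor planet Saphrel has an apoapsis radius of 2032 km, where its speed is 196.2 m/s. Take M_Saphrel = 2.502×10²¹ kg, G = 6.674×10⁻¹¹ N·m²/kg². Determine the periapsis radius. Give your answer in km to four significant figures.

μ = GM = 6.674×10⁻¹¹ × 2.502×10²¹ = 1.670×10¹¹ m³/s².
r_a = 2.032×10⁶ m.
Specific energy ε = v²/2 − μ/r = -6.293×10⁴ J/kg, so a = −μ/(2ε) = 1.327×10⁶ m.
The apsides satisfy r_p + r_a = 2a, so the periapsis radius is 2a − r_a = 6.215×10⁵ m = 621.49 km.

periapsis radius ≈ 621.5 km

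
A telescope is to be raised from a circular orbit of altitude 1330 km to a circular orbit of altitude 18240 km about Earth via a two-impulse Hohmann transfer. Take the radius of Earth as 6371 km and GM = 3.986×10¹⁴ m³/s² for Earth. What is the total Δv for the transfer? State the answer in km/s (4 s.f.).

r₁ = 6371 + 1330 = 7701.0 km = 7.7010×10⁶ m.
r₂ = 6371 + 18240 = 24611 km = 2.4611×10⁷ m.
Transfer ellipse a_t = (r₁ + r₂)/2 = 1.616×10⁷ m.
At r₁: circular v_c1 = √(μ/r₁) = 7194 m/s; transfer-perigee v_p = √[μ(2/r₁ − 1/a_t)] = 8880 m/s.
Δv₁ = v_p − v_c1 = 1685 m/s.
At r₂: circular v_c2 = √(μ/r₂) = 4024 m/s; transfer-apogee v_a = √[μ(2/r₂ − 1/a_t)] = 2779 m/s.
Δv₂ = v_c2 − v_a = 1246 m/s.
Total Δv = Δv₁ + Δv₂ = 2931 m/s = 2.931 km/s.

Δv_total ≈ 2.931 km/s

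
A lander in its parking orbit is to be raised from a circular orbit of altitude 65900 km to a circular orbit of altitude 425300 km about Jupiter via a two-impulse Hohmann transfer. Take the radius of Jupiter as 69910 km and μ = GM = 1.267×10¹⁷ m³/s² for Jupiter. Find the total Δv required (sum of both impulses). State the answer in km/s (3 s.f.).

r₁ = 69910 + 65900 = 135810 km = 1.3581×10⁸ m.
r₂ = 69910 + 425300 = 495210 km = 4.9521×10⁸ m.
Transfer ellipse a_t = (r₁ + r₂)/2 = 3.155×10⁸ m.
At r₁: circular v_c1 = √(μ/r₁) = 30540 m/s; transfer-perijove v_p = √[μ(2/r₁ − 1/a_t)] = 38270 m/s.
Δv₁ = v_p − v_c1 = 7722 m/s.
At r₂: circular v_c2 = √(μ/r₂) = 16000 m/s; transfer-apojove v_a = √[μ(2/r₂ − 1/a_t)] = 10490 m/s.
Δv₂ = v_c2 − v_a = 5501 m/s.
Total Δv = Δv₁ + Δv₂ = 13220 m/s = 13.22 km/s.

Δv_total ≈ 13.2 km/s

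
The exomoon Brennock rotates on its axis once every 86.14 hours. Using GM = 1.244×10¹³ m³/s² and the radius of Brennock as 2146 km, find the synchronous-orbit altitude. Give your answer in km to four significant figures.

h_sync ≈ 29030 km

T = 86.14 hours = 3.101×10⁵ s.
A synchronous orbit has period T, so by Kepler's third law a = (μT²/4π²)^(1/3).
μT²/4π² = 1.244×10¹³ × (3.101×10⁵)² / 39.48 = 3.030×10²² m³.
a = 3.118×10⁷ m = 31176 km.
Altitude h = a − R = 31176 − 2146 = 29030 km.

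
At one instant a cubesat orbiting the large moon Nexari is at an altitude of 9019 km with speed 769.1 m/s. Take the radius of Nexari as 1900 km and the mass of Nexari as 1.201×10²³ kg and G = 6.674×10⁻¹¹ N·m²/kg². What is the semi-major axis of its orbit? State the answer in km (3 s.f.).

a ≈ 9140 km

μ = GM = 6.674×10⁻¹¹ × 1.201×10²³ = 8.015×10¹² m³/s².
r = 1900 + 9019 = 10919 km = 1.092×10⁷ m.
Vis-viva rearranged: 1/a = 2/r − v²/μ = 1.832×10⁻⁷ − 7.380×10⁻⁸ = 1.094×10⁻⁷ m⁻¹.
a = 9.143×10⁶ m = 9143.2 km.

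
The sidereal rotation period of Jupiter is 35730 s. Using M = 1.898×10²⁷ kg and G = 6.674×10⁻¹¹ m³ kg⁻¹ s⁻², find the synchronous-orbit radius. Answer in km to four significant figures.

μ = GM = 6.674×10⁻¹¹ × 1.898×10²⁷ = 1.267×10¹⁷ m³/s².
A synchronous orbit has period T, so by Kepler's third law a = (μT²/4π²)^(1/3).
μT²/4π² = 1.267×10¹⁷ × (3.573×10⁴)² / 39.48 = 4.096×10²⁴ m³.
a = 1.600×10⁸ m = 1.6000×10⁵ km.

r_sync ≈ 1.600×10⁵ km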